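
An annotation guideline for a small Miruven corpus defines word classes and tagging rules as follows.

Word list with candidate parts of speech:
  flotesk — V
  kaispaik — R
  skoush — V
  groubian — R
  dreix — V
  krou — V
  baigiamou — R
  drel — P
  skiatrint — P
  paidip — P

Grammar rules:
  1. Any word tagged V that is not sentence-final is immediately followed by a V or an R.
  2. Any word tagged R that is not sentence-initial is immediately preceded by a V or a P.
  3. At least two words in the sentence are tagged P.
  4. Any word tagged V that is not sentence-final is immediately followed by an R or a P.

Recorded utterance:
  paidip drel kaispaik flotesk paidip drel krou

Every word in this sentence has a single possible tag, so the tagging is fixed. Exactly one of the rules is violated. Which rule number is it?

Fixed tagging: P P R V P P V.
Checking each rule: R1 fails, R2 ok, R3 ok, R4 ok.
Only rule 1 fails.

1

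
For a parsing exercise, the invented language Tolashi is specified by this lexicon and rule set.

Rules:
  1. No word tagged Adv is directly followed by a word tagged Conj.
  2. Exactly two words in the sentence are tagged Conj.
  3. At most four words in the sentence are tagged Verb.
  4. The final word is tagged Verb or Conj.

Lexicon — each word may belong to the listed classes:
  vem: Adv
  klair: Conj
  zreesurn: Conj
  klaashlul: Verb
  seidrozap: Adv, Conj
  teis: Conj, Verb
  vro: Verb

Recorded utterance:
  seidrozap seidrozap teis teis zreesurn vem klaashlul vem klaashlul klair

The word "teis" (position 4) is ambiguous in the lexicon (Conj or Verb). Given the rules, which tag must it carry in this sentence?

Verb

Candidates per position — 1:seidrozap {Adv,Conj}; 2:seidrozap {Adv,Conj}; 3:teis {Conj,Verb}; 4:teis {Conj,Verb}; 5:zreesurn {Conj}; 6:vem {Adv}; 7:klaashlul {Verb}; 8:vem {Adv}; 9:klaashlul {Verb}; 10:klair {Conj}.
Position 1: Conj is ruled out by rule 2; that leaves Adv.
Position 2: Conj is ruled out by rule 1; that leaves Adv.
Position 3: Conj is ruled out by rule 1; that leaves Verb.
Position 4: Conj is ruled out by rule 2; that leaves Verb.
So the tagging must be: Adv Adv Verb Verb Conj Adv Verb Adv Verb Conj.
Checking: rule 1 satisfied; rule 2 satisfied; rule 3 satisfied; rule 4 satisfied.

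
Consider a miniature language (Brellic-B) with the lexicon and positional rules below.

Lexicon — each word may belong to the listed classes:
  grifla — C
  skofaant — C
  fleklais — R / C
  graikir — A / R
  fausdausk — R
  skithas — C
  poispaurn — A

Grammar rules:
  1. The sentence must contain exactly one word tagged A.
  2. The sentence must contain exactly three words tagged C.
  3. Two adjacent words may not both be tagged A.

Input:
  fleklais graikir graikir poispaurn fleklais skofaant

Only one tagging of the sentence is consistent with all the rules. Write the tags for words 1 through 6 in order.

Candidates per position — 1:fleklais {R,C}; 2:graikir {A,R}; 3:graikir {A,R}; 4:poispaurn {A}; 5:fleklais {R,C}; 6:skofaant {C}.
Word 1 cannot be R — rule 2 would then fail for every completion. It is C.
Word 2 cannot be A — rule 1 would then fail for every completion. It is R.
Word 3 cannot be A — rule 1 would then fail for every completion. It is R.
Word 5 cannot be R — rule 2 would then fail for every completion. It is C.
The unique satisfying tagging is: C R R A C C.
Rule-by-rule: rule 1 ok; rule 2 ok; rule 3 ok.

C R R A C C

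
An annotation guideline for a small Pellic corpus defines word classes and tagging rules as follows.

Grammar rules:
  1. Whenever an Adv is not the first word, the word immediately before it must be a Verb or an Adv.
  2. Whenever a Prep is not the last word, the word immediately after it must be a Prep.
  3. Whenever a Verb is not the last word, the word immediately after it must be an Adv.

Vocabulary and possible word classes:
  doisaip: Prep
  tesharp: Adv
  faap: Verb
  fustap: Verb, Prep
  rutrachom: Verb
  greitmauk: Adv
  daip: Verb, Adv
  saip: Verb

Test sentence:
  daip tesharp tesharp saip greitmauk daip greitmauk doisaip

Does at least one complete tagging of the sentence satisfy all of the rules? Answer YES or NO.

Candidates per position — 1:daip {Verb,Adv}; 2:tesharp {Adv}; 3:tesharp {Adv}; 4:saip {Verb}; 5:greitmauk {Adv}; 6:daip {Verb,Adv}; 7:greitmauk {Adv}; 8:doisaip {Prep}.
One satisfying assignment: Adv Adv Adv Verb Adv Adv Adv Prep.
Rule-by-rule: rule 1 holds; rule 2 holds; rule 3 holds.

YES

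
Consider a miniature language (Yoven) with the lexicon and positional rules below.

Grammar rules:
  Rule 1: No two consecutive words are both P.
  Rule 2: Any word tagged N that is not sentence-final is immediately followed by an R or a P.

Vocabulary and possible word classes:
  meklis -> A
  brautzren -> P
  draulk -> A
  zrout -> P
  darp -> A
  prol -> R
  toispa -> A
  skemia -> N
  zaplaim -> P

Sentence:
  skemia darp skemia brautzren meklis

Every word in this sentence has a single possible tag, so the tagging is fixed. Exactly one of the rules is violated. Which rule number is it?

2

Fixed tagging: N A N P A.
Checking each rule: R1 ok, R2 fails.
Only rule 2 fails.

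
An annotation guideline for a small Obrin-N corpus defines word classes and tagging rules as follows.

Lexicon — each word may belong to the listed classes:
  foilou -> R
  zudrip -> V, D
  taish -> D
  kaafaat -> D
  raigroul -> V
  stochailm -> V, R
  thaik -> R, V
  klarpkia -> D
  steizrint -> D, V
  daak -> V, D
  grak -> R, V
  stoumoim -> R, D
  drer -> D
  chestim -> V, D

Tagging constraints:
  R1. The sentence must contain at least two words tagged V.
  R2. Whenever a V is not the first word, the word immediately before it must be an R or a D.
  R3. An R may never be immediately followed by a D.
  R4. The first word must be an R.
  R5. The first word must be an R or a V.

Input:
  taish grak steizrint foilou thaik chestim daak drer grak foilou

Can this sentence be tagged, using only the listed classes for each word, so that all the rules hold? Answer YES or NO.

Candidates per position — 1:taish {D}; 2:grak {R,V}; 3:steizrint {D,V}; 4:foilou {R}; 5:thaik {R,V}; 6:chestim {V,D}; 7:daak {V,D}; 8:drer {D}; 9:grak {R,V}; 10:foilou {R}.
Rule 4 cannot be satisfied by any choice of tags from the lexicon.
So there is no consistent tagging.

NO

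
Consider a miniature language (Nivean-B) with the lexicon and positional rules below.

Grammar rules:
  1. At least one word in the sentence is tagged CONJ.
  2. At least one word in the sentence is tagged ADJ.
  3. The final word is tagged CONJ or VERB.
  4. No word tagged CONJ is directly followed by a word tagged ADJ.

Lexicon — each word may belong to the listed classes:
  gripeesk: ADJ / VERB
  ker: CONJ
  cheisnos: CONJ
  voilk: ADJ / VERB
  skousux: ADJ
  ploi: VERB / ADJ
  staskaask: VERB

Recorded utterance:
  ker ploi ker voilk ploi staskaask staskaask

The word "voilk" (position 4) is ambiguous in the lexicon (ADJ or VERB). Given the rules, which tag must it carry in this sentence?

VERB

Candidates per position — 1:ker {CONJ}; 2:ploi {VERB,ADJ}; 3:ker {CONJ}; 4:voilk {ADJ,VERB}; 5:ploi {VERB,ADJ}; 6:staskaask {VERB}; 7:staskaask {VERB}.
Position 2: ADJ is ruled out by rule 4; that leaves VERB.
Position 4: ADJ is ruled out by rule 4; that leaves VERB.
Position 5: VERB is ruled out by rule 2; that leaves ADJ.
The unique satisfying tagging is: CONJ VERB CONJ VERB ADJ VERB VERB.
Checking: rule 1 holds; rule 2 holds; rule 3 holds; rule 4 holds.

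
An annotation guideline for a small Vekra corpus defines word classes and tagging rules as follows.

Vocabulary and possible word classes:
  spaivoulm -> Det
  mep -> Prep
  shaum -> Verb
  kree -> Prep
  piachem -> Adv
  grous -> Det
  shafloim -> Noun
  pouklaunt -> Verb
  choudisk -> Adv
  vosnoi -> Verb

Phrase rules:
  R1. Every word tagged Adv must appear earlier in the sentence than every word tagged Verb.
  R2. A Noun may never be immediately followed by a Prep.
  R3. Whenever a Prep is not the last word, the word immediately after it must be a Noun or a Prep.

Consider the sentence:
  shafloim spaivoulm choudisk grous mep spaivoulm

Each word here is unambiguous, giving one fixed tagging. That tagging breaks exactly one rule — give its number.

Fixed tagging: Noun Det Adv Det Prep Det.
Applying the rules: R1 pass, R2 pass, R3 fail.
Only rule 3 fails.

3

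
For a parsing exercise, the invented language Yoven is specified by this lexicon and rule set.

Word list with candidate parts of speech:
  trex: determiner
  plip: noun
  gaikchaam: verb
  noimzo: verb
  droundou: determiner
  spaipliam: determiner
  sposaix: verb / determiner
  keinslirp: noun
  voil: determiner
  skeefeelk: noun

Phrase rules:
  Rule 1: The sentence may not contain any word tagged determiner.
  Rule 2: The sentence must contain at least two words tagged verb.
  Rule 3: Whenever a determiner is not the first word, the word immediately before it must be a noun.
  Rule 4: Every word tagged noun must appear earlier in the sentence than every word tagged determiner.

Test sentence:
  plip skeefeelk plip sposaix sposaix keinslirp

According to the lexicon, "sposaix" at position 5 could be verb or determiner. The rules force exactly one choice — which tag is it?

Candidates per position — 1:plip {noun}; 2:skeefeelk {noun}; 3:plip {noun}; 4:sposaix {verb,determiner}; 5:sposaix {verb,determiner}; 6:keinslirp {noun}.
Position 4: determiner is ruled out by rule 1; that leaves verb.
Position 5: determiner is ruled out by rule 1; that leaves verb.
That leaves exactly one tagging: noun noun noun verb verb noun.
Check: rule 1 ok; rule 2 ok; rule 3 ok; rule 4 ok.

verb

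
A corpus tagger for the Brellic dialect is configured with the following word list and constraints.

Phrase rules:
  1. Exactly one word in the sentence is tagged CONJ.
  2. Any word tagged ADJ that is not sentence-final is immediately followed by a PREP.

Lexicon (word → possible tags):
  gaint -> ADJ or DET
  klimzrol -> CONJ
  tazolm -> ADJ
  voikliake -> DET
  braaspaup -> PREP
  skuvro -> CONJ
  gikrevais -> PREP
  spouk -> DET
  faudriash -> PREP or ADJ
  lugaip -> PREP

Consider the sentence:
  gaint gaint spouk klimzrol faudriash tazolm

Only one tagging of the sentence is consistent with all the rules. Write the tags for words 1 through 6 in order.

DET DET DET CONJ PREP ADJ

Candidates per position — 1:gaint {ADJ,DET}; 2:gaint {ADJ,DET}; 3:spouk {DET}; 4:klimzrol {CONJ}; 5:faudriash {PREP,ADJ}; 6:tazolm {ADJ}.
Position 1: ADJ is ruled out by rule 2; that leaves DET.
Position 2: ADJ is ruled out by rule 2; that leaves DET.
Position 5: ADJ is ruled out by rule 2; that leaves PREP.
The unique satisfying tagging is: DET DET DET CONJ PREP ADJ.
Verifying each rule — rule 1 satisfied; rule 2 satisfied.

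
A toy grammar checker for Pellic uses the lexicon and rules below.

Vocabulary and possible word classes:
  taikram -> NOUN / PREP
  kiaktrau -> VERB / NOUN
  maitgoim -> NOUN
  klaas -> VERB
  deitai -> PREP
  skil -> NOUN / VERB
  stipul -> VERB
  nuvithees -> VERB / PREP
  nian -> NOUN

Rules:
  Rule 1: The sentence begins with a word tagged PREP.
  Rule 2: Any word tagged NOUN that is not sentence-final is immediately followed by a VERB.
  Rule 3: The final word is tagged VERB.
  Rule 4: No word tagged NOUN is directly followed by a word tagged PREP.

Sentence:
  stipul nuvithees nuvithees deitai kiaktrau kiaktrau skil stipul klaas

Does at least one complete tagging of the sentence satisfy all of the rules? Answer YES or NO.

Candidates per position — 1:stipul {VERB}; 2:nuvithees {VERB,PREP}; 3:nuvithees {VERB,PREP}; 4:deitai {PREP}; 5:kiaktrau {VERB,NOUN}; 6:kiaktrau {VERB,NOUN}; 7:skil {NOUN,VERB}; 8:stipul {VERB}; 9:klaas {VERB}.
Rule 1 cannot be satisfied by any choice of tags from the lexicon.
So there is no consistent tagging.

NO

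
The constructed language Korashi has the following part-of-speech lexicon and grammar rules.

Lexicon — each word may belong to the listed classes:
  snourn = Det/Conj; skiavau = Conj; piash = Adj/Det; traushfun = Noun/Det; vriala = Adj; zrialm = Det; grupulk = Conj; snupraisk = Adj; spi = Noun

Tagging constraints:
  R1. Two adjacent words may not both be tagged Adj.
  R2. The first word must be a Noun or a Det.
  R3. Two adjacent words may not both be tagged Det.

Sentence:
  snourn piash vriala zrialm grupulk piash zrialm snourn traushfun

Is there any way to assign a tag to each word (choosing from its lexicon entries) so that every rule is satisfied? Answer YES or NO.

NO

Candidates per position — 1:snourn {Det,Conj}; 2:piash {Adj,Det}; 3:vriala {Adj}; 4:zrialm {Det}; 5:grupulk {Conj}; 6:piash {Adj,Det}; 7:zrialm {Det}; 8:snourn {Det,Conj}; 9:traushfun {Noun,Det}.
Every candidate sequence violates at least one rule; no consistent tagging exists.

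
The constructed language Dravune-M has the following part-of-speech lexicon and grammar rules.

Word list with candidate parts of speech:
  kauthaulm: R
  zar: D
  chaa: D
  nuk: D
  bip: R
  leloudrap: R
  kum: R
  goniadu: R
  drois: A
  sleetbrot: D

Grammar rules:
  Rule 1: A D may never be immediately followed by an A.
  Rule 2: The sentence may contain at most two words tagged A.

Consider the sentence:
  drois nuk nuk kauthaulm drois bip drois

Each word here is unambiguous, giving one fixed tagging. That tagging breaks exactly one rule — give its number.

2

Fixed tagging: A D D R A R A.
Rule check: R1 holds, R2 violated.
Only rule 2 fails.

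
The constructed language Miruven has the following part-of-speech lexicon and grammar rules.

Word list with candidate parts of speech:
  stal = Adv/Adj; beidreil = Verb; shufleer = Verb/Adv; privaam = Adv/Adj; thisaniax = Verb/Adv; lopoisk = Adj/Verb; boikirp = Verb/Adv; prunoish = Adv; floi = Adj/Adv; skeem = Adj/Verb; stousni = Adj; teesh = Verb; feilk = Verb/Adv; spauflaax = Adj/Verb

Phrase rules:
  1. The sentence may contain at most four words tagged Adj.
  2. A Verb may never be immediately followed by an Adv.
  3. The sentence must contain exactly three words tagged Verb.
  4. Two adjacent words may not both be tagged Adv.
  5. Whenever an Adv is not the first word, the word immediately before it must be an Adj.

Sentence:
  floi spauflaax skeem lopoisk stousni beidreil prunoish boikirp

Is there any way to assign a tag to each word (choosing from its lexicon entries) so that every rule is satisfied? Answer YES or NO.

Candidates per position — 1:floi {Adj,Adv}; 2:spauflaax {Adj,Verb}; 3:skeem {Adj,Verb}; 4:lopoisk {Adj,Verb}; 5:stousni {Adj}; 6:beidreil {Verb}; 7:prunoish {Adv}; 8:boikirp {Verb,Adv}.
Rule 2 cannot be satisfied by any choice of tags from the lexicon.
So there is no consistent tagging.

NO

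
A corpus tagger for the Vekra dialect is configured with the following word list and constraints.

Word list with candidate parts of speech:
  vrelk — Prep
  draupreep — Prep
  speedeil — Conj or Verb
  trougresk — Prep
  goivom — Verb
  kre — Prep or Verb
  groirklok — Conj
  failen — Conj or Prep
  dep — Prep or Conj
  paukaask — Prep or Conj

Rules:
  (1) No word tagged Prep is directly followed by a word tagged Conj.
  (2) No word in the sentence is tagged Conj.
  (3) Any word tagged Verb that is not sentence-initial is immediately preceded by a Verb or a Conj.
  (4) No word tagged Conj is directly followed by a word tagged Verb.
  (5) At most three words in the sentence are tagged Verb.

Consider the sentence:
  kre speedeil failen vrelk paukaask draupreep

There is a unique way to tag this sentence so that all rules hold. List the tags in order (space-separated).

Verb Verb Prep Prep Prep Prep

Candidates per position — 1:kre {Prep,Verb}; 2:speedeil {Conj,Verb}; 3:failen {Conj,Prep}; 4:vrelk {Prep}; 5:paukaask {Prep,Conj}; 6:draupreep {Prep}.
At position 2, choosing Conj makes rule 2 impossible to satisfy; hence Verb.
At position 3, choosing Conj makes rule 2 impossible to satisfy; hence Prep.
At position 5, choosing Conj makes rule 1 impossible to satisfy; hence Prep.
At position 1, choosing Prep makes rule 3 impossible to satisfy; hence Verb.
The only consistent sequence is: Verb Verb Prep Prep Prep Prep.
Check: rule 1 satisfied; rule 2 satisfied; rule 3 satisfied; rule 4 satisfied; rule 5 satisfied.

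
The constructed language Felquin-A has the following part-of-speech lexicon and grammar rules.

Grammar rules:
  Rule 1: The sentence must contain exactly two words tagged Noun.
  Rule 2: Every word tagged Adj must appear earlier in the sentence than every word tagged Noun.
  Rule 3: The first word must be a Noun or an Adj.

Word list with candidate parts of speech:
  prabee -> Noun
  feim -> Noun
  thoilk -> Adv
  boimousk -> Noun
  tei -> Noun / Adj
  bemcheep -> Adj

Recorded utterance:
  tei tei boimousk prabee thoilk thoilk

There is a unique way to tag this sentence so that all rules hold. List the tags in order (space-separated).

Candidates per position — 1:tei {Noun,Adj}; 2:tei {Noun,Adj}; 3:boimousk {Noun}; 4:prabee {Noun}; 5:thoilk {Adv}; 6:thoilk {Adv}.
At position 1, choosing Noun makes rule 1 impossible to satisfy; hence Adj.
At position 2, choosing Noun makes rule 1 impossible to satisfy; hence Adj.
So the tagging must be: Adj Adj Noun Noun Adv Adv.
Rule-by-rule: rule 1 ✓; rule 2 ✓; rule 3 ✓.

Adj Adj Noun Noun Adv Adv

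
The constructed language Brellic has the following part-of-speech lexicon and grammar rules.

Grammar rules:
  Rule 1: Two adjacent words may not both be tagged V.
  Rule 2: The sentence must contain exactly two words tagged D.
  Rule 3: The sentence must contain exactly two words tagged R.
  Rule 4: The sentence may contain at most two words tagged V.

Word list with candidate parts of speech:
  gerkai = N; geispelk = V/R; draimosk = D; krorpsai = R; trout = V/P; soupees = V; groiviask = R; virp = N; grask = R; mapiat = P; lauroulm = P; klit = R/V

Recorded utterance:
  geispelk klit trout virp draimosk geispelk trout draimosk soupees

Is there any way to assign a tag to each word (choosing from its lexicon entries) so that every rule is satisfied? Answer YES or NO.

YES

Candidates per position — 1:geispelk {V,R}; 2:klit {R,V}; 3:trout {V,P}; 4:virp {N}; 5:draimosk {D}; 6:geispelk {V,R}; 7:trout {V,P}; 8:draimosk {D}; 9:soupees {V}.
One satisfying assignment: R R P N D V P D V.
Check: rule 1 satisfied; rule 2 satisfied; rule 3 satisfied; rule 4 satisfied.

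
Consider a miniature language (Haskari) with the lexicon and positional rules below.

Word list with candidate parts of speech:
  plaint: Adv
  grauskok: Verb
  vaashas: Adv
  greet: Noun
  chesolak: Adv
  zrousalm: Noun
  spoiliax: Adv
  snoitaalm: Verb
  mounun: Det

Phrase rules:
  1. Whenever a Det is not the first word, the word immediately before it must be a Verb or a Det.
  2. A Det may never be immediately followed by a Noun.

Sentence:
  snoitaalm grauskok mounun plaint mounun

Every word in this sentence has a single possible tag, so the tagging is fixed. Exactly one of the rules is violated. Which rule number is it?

Fixed tagging: Verb Verb Det Adv Det.
Checking each rule: R1 fails, R2 ok.
Only rule 1 fails.

1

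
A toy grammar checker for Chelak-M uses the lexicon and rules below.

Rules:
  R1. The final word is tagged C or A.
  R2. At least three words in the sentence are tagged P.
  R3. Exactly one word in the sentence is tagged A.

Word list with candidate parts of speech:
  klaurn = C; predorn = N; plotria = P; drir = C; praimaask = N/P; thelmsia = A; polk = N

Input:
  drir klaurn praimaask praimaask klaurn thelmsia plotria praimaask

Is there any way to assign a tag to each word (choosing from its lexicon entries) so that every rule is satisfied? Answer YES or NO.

NO

Candidates per position — 1:drir {C}; 2:klaurn {C}; 3:praimaask {N,P}; 4:praimaask {N,P}; 5:klaurn {C}; 6:thelmsia {A}; 7:plotria {P}; 8:praimaask {N,P}.
Rule 1 cannot be satisfied by any choice of tags from the lexicon.
So there is no consistent tagging.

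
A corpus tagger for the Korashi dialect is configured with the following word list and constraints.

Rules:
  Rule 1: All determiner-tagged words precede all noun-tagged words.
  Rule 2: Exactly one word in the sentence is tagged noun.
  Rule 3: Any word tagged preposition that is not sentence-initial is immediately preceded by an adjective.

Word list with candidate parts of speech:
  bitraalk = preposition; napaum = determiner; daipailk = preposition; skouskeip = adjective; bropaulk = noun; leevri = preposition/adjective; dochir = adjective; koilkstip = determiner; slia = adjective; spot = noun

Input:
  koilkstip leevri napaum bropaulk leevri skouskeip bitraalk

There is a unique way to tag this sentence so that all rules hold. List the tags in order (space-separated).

Candidates per position — 1:koilkstip {determiner}; 2:leevri {preposition,adjective}; 3:napaum {determiner}; 4:bropaulk {noun}; 5:leevri {preposition,adjective}; 6:skouskeip {adjective}; 7:bitraalk {preposition}.
Position 2: preposition is ruled out by rule 3; that leaves adjective.
Position 5: preposition is ruled out by rule 3; that leaves adjective.
The unique satisfying tagging is: determiner adjective determiner noun adjective adjective preposition.
Rule-by-rule: rule 1 ✓; rule 2 ✓; rule 3 ✓.

determiner adjective determiner noun adjective adjective preposition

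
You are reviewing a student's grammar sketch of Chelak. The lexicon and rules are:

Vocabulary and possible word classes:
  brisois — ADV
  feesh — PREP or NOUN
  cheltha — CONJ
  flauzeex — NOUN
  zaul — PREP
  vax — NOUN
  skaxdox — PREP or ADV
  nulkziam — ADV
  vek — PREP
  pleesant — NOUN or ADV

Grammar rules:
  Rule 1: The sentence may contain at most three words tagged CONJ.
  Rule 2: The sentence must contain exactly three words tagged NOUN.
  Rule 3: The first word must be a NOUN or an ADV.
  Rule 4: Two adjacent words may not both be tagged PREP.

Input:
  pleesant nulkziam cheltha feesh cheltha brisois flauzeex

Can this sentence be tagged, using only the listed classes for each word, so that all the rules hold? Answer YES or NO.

Candidates per position — 1:pleesant {NOUN,ADV}; 2:nulkziam {ADV}; 3:cheltha {CONJ}; 4:feesh {PREP,NOUN}; 5:cheltha {CONJ}; 6:brisois {ADV}; 7:flauzeex {NOUN}.
One satisfying assignment: NOUN ADV CONJ NOUN CONJ ADV NOUN.
Verifying each rule — rule 1 satisfied; rule 2 satisfied; rule 3 satisfied; rule 4 satisfied.

YES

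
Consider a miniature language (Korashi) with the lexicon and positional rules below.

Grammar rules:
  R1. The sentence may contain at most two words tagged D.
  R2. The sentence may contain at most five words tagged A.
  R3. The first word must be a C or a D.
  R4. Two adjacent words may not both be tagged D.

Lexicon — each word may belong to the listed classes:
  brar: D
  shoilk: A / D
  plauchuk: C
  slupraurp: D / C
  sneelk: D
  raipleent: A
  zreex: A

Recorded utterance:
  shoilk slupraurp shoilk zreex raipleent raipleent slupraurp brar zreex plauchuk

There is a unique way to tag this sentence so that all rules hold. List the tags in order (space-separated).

D C A A A A C D A C

Candidates per position — 1:shoilk {A,D}; 2:slupraurp {D,C}; 3:shoilk {A,D}; 4:zreex {A}; 5:raipleent {A}; 6:raipleent {A}; 7:slupraurp {D,C}; 8:brar {D}; 9:zreex {A}; 10:plauchuk {C}.
At position 1, choosing A makes rule 3 impossible to satisfy; hence D.
At position 2, choosing D makes rule 1 impossible to satisfy; hence C.
At position 3, choosing D makes rule 1 impossible to satisfy; hence A.
At position 7, choosing D makes rule 1 impossible to satisfy; hence C.
So the tagging must be: D C A A A A C D A C.
Check: rule 1 ok; rule 2 ok; rule 3 ok; rule 4 ok.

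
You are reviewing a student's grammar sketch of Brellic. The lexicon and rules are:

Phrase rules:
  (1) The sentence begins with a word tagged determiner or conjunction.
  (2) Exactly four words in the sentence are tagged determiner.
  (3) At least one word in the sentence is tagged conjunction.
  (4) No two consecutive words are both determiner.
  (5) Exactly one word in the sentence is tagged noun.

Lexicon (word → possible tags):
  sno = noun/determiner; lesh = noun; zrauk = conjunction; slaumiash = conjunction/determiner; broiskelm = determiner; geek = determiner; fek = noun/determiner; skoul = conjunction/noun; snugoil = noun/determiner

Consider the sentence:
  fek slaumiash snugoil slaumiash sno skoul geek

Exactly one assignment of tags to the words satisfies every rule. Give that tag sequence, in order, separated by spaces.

determiner conjunction determiner conjunction determiner noun determiner

Candidates per position — 1:fek {noun,determiner}; 2:slaumiash {conjunction,determiner}; 3:snugoil {noun,determiner}; 4:slaumiash {conjunction,determiner}; 5:sno {noun,determiner}; 6:skoul {conjunction,noun}; 7:geek {determiner}.
At position 1, choosing noun makes rule 1 impossible to satisfy; hence determiner.
At position 2, choosing determiner makes rule 4 impossible to satisfy; hence conjunction.
The remaining ambiguous positions (3, 4, 5, 6) are resolved jointly — only one combination satisfies every rule.
The unique satisfying tagging is: determiner conjunction determiner conjunction determiner noun determiner.
Rule-by-rule: rule 1 ok; rule 2 ok; rule 3 ok; rule 4 ok; rule 5 ok.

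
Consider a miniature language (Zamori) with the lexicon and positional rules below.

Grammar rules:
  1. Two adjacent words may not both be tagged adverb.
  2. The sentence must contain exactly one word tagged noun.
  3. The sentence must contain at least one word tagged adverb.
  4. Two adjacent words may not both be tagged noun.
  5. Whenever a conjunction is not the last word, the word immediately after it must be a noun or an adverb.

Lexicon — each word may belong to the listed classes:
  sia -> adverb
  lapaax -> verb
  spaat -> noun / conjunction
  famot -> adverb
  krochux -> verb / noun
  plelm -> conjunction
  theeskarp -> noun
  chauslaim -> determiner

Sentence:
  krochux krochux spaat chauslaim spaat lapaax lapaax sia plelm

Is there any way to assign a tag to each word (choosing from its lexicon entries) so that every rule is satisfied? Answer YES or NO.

Candidates per position — 1:krochux {verb,noun}; 2:krochux {verb,noun}; 3:spaat {noun,conjunction}; 4:chauslaim {determiner}; 5:spaat {noun,conjunction}; 6:lapaax {verb}; 7:lapaax {verb}; 8:sia {adverb}; 9:plelm {conjunction}.
Every candidate sequence violates at least one rule; no consistent tagging exists.

NO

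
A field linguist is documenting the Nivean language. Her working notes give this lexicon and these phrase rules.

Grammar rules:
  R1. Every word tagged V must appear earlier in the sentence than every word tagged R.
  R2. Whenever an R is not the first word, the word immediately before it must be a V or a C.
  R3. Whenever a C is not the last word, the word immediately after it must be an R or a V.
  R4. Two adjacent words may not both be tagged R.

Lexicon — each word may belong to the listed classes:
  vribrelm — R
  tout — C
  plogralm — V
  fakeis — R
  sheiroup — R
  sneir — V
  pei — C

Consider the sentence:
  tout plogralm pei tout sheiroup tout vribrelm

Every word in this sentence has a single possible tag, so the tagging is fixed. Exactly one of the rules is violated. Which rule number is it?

Fixed tagging: C V C C R C R.
Applying the rules: R1 pass, R2 pass, R3 fail, R4 pass.
Only rule 3 fails.

3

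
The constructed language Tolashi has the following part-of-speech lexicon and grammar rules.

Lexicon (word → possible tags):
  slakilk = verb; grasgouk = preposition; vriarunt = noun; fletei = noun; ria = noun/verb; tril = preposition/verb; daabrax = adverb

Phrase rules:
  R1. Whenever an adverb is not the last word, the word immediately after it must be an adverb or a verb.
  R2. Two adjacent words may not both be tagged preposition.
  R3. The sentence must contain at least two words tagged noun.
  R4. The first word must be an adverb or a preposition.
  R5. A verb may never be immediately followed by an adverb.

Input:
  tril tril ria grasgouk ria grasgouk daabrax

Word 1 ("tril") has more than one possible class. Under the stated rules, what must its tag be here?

Candidates per position — 1:tril {preposition,verb}; 2:tril {preposition,verb}; 3:ria {noun,verb}; 4:grasgouk {preposition}; 5:ria {noun,verb}; 6:grasgouk {preposition}; 7:daabrax {adverb}.
Position 1: tagging it verb would leave rule 4 unsatisfiable, so it must be preposition.
Position 2: tagging it preposition would leave rule 2 unsatisfiable, so it must be verb.
Position 3: tagging it verb would leave rule 3 unsatisfiable, so it must be noun.
Position 5: tagging it verb would leave rule 3 unsatisfiable, so it must be noun.
So the tagging must be: preposition verb noun preposition noun preposition adverb.
Check: rule 1 holds; rule 2 holds; rule 3 holds; rule 4 holds; rule 5 holds.

preposition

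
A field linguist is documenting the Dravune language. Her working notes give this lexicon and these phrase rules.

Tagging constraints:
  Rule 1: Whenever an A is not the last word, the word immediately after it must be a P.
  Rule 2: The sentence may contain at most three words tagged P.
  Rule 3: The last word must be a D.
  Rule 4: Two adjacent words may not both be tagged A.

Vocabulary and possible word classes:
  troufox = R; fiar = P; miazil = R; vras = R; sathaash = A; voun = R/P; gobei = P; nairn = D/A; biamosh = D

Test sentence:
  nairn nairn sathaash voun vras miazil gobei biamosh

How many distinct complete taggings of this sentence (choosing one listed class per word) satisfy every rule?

Candidates per position — 1:nairn {D,A}; 2:nairn {D,A}; 3:sathaash {A}; 4:voun {R,P}; 5:vras {R}; 6:miazil {R}; 7:gobei {P}; 8:biamosh {D}.
There are 8 candidate sequences in total.
The sequences that satisfy every rule: D D A P R R P D.
Count = 1.

1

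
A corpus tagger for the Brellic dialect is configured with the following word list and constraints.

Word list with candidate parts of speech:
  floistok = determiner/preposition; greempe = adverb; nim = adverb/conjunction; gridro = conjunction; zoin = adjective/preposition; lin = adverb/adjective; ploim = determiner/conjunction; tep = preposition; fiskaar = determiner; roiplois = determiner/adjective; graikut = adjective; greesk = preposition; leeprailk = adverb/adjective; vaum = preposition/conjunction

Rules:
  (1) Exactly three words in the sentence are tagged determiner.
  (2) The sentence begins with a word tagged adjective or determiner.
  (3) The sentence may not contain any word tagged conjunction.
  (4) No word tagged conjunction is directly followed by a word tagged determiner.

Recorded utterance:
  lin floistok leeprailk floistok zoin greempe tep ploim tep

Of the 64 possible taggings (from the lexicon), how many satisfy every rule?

Candidates per position — 1:lin {adverb,adjective}; 2:floistok {determiner,preposition}; 3:leeprailk {adverb,adjective}; 4:floistok {determiner,preposition}; 5:zoin {adjective,preposition}; 6:greempe {adverb}; 7:tep {preposition}; 8:ploim {determiner,conjunction}; 9:tep {preposition}.
There are 64 candidate sequences in total.
The sequences that satisfy every rule: adjective determiner adverb determiner adjective adverb preposition determiner preposition; adjective determiner adverb determiner preposition adverb preposition determiner preposition; adjective determiner adjective determiner adjective adverb preposition determiner preposition; adjective determiner adjective determiner preposition adverb preposition determiner preposition.
Count = 4.

4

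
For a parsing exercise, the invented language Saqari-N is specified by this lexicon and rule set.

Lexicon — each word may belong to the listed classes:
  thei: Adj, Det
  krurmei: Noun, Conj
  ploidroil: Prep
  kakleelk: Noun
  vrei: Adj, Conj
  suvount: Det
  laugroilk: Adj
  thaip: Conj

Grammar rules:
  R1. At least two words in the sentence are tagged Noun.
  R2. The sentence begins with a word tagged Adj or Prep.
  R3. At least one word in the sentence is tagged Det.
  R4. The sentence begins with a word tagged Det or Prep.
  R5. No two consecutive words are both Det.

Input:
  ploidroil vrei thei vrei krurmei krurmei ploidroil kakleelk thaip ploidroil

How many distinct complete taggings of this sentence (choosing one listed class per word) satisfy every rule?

Candidates per position — 1:ploidroil {Prep}; 2:vrei {Adj,Conj}; 3:thei {Adj,Det}; 4:vrei {Adj,Conj}; 5:krurmei {Noun,Conj}; 6:krurmei {Noun,Conj}; 7:ploidroil {Prep}; 8:kakleelk {Noun}; 9:thaip {Conj}; 10:ploidroil {Prep}.
There are 32 candidate sequences in total.
Checking each against the rules leaves 12 sequences.
Count = 12.

12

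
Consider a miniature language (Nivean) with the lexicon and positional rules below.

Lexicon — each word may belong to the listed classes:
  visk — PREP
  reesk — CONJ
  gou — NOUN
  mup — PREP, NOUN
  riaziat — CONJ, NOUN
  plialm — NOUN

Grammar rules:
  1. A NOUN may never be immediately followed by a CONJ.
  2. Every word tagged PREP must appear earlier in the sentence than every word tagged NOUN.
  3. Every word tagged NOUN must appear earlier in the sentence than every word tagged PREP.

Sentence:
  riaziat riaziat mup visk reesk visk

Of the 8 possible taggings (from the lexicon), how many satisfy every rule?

Candidates per position — 1:riaziat {CONJ,NOUN}; 2:riaziat {CONJ,NOUN}; 3:mup {PREP,NOUN}; 4:visk {PREP}; 5:reesk {CONJ}; 6:visk {PREP}.
There are 8 candidate sequences in total.
The sequences that satisfy every rule: CONJ CONJ PREP PREP CONJ PREP.
Count = 1.

1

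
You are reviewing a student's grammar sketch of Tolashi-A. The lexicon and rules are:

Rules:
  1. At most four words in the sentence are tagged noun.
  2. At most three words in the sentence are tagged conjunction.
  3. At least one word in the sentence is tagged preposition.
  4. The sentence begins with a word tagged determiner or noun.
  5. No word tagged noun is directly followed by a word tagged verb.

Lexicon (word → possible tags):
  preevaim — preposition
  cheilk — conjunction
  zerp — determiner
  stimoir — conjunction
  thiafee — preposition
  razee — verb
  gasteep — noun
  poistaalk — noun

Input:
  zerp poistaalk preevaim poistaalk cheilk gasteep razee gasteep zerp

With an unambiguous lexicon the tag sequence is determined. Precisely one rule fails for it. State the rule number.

5

Fixed tagging: determiner noun preposition noun conjunction noun verb noun determiner.
Applying the rules: R1 holds, R2 holds, R3 holds, R4 holds, R5 violated.
Only rule 5 fails.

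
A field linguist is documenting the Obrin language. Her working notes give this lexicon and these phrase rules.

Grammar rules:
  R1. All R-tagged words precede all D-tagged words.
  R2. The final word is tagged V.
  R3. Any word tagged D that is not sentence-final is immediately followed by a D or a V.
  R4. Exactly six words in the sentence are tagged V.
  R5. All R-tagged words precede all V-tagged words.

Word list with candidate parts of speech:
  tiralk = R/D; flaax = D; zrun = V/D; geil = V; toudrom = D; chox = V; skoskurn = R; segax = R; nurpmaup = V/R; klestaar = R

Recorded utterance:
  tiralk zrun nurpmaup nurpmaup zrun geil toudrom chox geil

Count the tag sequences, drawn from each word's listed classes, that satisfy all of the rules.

4

Candidates per position — 1:tiralk {R,D}; 2:zrun {V,D}; 3:nurpmaup {V,R}; 4:nurpmaup {V,R}; 5:zrun {V,D}; 6:geil {V}; 7:toudrom {D}; 8:chox {V}; 9:geil {V}.
There are 32 candidate sequences in total.
The sequences that satisfy every rule: R V V V D V D V V; R D V V V V D V V; D V V V D V D V V; D D V V V V D V V.
Count = 4.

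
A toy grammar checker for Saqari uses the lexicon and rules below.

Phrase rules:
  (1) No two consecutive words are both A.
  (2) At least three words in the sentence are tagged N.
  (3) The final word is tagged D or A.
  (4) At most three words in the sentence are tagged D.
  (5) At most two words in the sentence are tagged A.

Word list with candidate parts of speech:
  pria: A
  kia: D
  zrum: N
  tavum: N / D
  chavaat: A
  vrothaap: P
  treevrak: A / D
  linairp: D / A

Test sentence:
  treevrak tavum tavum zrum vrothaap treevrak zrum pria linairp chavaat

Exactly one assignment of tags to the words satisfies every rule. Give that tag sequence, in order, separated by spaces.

D N N N P D N A D A

Candidates per position — 1:treevrak {A,D}; 2:tavum {N,D}; 3:tavum {N,D}; 4:zrum {N}; 5:vrothaap {P}; 6:treevrak {A,D}; 7:zrum {N}; 8:pria {A}; 9:linairp {D,A}; 10:chavaat {A}.
Position 1: A is ruled out by rule 5; that leaves D.
Position 6: A is ruled out by rule 5; that leaves D.
Position 9: A is ruled out by rule 1; that leaves D.
Position 2: D is ruled out by rule 4; that leaves N.
Position 3: D is ruled out by rule 4; that leaves N.
The only consistent sequence is: D N N N P D N A D A.
Rule-by-rule: rule 1 ok; rule 2 ok; rule 3 ok; rule 4 ok; rule 5 ok.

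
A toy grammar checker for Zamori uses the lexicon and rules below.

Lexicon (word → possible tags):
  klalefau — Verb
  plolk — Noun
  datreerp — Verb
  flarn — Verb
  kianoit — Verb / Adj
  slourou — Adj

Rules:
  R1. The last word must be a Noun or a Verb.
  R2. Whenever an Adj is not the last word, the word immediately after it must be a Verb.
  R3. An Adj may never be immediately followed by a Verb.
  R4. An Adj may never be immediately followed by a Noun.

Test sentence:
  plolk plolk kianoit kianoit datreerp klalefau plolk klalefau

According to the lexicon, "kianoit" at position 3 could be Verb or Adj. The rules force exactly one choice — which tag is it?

Verb

Candidates per position — 1:plolk {Noun}; 2:plolk {Noun}; 3:kianoit {Verb,Adj}; 4:kianoit {Verb,Adj}; 5:datreerp {Verb}; 6:klalefau {Verb}; 7:plolk {Noun}; 8:klalefau {Verb}.
Position 3: Adj is ruled out by rule 3; that leaves Verb.
Position 4: Adj is ruled out by rule 3; that leaves Verb.
The unique satisfying tagging is: Noun Noun Verb Verb Verb Verb Noun Verb.
Verifying each rule — rule 1 holds; rule 2 holds; rule 3 holds; rule 4 holds.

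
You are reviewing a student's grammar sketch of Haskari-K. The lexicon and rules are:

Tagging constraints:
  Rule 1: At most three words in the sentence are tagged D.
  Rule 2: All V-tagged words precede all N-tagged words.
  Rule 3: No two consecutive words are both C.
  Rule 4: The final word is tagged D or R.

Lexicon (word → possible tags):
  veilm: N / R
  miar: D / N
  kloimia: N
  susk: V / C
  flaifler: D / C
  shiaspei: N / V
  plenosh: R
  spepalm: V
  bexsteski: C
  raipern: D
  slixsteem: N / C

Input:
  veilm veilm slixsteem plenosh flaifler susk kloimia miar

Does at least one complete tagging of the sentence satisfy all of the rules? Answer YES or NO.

YES

Candidates per position — 1:veilm {N,R}; 2:veilm {N,R}; 3:slixsteem {N,C}; 4:plenosh {R}; 5:flaifler {D,C}; 6:susk {V,C}; 7:kloimia {N}; 8:miar {D,N}.
One satisfying assignment: R R N R D C N D.
Verifying each rule — rule 1 ✓; rule 2 ✓; rule 3 ✓; rule 4 ✓.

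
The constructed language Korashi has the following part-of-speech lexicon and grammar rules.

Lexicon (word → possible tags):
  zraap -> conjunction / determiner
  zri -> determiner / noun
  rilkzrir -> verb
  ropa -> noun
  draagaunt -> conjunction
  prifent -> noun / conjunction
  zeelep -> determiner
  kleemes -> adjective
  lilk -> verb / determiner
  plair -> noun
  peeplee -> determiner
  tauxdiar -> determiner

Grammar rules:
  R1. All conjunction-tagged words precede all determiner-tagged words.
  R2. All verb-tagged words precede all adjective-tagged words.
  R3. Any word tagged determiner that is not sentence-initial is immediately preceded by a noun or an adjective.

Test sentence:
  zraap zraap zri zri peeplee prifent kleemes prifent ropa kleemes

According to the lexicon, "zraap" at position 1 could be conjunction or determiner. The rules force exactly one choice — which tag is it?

Candidates per position — 1:zraap {conjunction,determiner}; 2:zraap {conjunction,determiner}; 3:zri {determiner,noun}; 4:zri {determiner,noun}; 5:peeplee {determiner}; 6:prifent {noun,conjunction}; 7:kleemes {adjective}; 8:prifent {noun,conjunction}; 9:ropa {noun}; 10:kleemes {adjective}.
At position 2, choosing determiner makes rule 3 impossible to satisfy; hence conjunction.
At position 3, choosing determiner makes rule 3 impossible to satisfy; hence noun.
At position 4, choosing determiner makes rule 3 impossible to satisfy; hence noun.
At position 6, choosing conjunction makes rule 1 impossible to satisfy; hence noun.
At position 8, choosing conjunction makes rule 1 impossible to satisfy; hence noun.
At position 1, choosing determiner makes rule 1 impossible to satisfy; hence conjunction.
The only consistent sequence is: conjunction conjunction noun noun determiner noun adjective noun noun adjective.
Rule-by-rule: rule 1 ok; rule 2 ok; rule 3 ok.

conjunction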